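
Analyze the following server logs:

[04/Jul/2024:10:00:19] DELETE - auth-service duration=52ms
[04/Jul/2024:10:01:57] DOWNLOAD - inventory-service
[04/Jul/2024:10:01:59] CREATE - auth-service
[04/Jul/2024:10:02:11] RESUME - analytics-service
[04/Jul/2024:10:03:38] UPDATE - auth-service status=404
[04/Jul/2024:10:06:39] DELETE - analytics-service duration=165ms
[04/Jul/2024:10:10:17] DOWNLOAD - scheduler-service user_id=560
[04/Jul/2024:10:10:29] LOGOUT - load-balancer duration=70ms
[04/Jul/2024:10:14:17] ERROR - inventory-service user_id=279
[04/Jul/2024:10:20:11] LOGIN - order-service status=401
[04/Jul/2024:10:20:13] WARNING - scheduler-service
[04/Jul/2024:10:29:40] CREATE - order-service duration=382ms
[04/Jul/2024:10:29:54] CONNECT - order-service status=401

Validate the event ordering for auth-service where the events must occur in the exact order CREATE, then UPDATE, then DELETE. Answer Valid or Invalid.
Invalid

To validate ordering:

1. Required order: CREATE → UPDATE → DELETE
2. Rule: the events must occur in the exact order CREATE, then UPDATE, then DELETE
3. Check actual order of events for auth-service
4. Result: Invalid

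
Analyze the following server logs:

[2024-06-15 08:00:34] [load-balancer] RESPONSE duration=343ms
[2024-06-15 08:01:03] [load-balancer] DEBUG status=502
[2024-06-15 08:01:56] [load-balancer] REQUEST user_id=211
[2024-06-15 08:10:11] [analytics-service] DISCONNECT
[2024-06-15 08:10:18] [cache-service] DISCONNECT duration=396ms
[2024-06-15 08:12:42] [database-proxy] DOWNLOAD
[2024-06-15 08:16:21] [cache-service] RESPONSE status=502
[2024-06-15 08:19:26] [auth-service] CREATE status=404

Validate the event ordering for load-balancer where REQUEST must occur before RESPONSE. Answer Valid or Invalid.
Invalid

To validate ordering:

1. Required order: REQUEST → RESPONSE
2. Rule: REQUEST must occur before RESPONSE
3. Check actual order of events for load-balancer
4. Result: Invalid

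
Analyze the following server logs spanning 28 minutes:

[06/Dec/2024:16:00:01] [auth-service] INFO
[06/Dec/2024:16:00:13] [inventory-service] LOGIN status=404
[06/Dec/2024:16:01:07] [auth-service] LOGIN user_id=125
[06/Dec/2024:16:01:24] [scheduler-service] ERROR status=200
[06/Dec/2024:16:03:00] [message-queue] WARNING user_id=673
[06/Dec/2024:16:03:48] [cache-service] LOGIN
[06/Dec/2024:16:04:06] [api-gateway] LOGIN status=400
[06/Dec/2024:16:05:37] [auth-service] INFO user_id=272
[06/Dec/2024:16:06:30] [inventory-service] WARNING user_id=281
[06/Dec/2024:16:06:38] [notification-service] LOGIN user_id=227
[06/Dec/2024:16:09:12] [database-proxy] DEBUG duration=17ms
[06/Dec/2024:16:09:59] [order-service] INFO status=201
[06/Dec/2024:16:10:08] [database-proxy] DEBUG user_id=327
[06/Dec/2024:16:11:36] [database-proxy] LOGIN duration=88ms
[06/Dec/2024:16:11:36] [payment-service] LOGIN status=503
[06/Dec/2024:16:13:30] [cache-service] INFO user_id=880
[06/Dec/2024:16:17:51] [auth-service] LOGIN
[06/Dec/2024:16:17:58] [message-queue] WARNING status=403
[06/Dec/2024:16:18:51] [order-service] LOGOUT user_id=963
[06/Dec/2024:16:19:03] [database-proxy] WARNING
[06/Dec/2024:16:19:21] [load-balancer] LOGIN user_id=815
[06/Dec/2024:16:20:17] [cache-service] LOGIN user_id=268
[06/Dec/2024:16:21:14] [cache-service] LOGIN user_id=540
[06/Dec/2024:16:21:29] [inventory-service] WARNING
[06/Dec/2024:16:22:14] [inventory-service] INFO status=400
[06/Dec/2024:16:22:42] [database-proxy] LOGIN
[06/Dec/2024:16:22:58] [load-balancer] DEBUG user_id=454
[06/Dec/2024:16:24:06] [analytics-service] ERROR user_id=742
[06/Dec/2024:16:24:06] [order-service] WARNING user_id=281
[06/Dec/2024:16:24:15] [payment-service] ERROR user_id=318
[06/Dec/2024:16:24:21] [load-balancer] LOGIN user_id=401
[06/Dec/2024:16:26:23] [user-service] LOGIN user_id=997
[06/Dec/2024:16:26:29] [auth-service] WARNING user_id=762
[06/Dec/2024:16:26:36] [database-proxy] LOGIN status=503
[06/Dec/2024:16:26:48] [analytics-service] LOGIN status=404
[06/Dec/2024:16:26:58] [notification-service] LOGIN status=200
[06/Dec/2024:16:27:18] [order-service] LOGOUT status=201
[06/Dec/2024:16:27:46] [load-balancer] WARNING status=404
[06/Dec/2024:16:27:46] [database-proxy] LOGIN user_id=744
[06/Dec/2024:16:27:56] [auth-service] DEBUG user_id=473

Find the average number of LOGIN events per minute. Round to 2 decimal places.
0.64

To calculate the rate:

1. Count total LOGIN events: 18
2. Total time period: 28 minutes
3. Rate = 18 / 28 = 0.64 events per minute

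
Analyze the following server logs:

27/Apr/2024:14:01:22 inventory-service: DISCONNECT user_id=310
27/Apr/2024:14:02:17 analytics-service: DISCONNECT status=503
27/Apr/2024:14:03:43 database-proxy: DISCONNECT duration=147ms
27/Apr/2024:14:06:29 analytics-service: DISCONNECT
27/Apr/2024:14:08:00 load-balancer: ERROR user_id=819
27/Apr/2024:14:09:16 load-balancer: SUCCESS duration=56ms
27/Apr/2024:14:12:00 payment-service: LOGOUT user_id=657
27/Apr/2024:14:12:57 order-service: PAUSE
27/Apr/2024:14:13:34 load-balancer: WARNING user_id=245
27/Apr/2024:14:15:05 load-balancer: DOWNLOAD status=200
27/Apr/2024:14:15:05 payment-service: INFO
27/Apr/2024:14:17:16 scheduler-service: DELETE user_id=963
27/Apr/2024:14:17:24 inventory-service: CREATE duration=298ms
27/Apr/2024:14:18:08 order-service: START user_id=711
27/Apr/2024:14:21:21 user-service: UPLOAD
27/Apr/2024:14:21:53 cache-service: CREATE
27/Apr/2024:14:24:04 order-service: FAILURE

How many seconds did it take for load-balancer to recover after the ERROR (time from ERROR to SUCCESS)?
76

To calculate recovery time:

1. Find ERROR event for load-balancer: 27/Apr/2024:14:08:00
2. Find next SUCCESS event for load-balancer: 27/Apr/2024:14:09:16
3. Recovery time: 27/Apr/2024:14:09:16 - 27/Apr/2024:14:08:00 = 76 seconds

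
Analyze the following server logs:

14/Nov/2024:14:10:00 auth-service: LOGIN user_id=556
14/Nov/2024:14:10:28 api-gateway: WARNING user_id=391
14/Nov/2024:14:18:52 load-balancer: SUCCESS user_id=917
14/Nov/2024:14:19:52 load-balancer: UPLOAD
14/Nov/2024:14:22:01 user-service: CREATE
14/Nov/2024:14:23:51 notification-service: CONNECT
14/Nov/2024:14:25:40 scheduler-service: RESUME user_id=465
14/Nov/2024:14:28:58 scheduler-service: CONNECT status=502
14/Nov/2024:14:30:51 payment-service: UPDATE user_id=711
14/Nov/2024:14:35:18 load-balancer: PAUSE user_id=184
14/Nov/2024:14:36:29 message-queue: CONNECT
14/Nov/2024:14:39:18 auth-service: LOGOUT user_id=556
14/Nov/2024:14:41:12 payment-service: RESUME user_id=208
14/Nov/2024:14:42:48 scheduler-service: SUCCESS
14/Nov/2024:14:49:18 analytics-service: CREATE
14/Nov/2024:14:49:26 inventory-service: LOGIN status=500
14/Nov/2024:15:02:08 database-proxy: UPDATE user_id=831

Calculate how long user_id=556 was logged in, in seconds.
1758

To calculate session duration:

1. Find LOGIN event for user_id=556: 14/Nov/2024:14:10:00
2. Find LOGOUT event for user_id=556: 14/Nov/2024:14:39:18
3. Session duration: 14/Nov/2024:14:39:18 - 14/Nov/2024:14:10:00 = 1758 seconds (29 minutes)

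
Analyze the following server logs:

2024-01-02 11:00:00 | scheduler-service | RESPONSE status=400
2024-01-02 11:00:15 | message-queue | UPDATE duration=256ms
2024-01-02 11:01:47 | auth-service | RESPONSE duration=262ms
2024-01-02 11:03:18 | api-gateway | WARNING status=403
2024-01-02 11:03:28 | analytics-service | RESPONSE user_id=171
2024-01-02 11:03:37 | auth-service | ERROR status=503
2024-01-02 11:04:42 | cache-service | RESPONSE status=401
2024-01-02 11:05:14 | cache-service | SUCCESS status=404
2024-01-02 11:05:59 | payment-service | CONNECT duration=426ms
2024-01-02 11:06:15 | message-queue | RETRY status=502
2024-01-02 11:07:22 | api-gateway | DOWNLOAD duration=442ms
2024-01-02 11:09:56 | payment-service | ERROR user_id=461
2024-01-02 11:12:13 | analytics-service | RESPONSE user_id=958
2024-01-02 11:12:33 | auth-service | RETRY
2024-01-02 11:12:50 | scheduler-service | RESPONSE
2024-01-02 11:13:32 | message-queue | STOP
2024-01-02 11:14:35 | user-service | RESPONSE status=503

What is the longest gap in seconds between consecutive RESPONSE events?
451

To find the longest gap:

1. Extract all RESPONSE events in chronological order
2. Calculate time differences between consecutive events
3. Find the maximum difference
4. Longest gap: 451 seconds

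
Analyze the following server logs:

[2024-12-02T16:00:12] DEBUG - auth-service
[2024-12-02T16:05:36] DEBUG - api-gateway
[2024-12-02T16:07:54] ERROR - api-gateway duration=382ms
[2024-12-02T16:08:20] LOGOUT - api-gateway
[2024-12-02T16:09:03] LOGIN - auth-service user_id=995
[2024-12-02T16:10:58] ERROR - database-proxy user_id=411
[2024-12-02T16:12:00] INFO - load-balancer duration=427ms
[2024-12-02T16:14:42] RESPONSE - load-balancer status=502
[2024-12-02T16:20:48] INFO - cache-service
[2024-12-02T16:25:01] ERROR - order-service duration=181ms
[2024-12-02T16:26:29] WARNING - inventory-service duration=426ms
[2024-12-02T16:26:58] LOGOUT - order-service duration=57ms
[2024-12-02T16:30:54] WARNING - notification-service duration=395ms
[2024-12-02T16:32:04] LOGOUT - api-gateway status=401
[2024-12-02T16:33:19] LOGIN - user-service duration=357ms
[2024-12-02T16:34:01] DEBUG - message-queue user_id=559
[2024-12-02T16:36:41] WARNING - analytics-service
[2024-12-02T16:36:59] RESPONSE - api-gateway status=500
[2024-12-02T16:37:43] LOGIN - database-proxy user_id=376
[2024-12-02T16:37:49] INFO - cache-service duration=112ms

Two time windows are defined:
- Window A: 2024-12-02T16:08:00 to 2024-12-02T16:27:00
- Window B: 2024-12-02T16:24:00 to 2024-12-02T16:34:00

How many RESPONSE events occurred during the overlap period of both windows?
0

To find overlap events:

1. Window A: 2024-12-02T16:08:00 to 2024-12-02T16:27:00
2. Window B: 2024-12-02T16:24:00 to 2024-12-02T16:34:00
3. Overlap period: 2024-12-02T16:24:00 to 2024-12-02T16:27:00
4. Count RESPONSE events in overlap: 0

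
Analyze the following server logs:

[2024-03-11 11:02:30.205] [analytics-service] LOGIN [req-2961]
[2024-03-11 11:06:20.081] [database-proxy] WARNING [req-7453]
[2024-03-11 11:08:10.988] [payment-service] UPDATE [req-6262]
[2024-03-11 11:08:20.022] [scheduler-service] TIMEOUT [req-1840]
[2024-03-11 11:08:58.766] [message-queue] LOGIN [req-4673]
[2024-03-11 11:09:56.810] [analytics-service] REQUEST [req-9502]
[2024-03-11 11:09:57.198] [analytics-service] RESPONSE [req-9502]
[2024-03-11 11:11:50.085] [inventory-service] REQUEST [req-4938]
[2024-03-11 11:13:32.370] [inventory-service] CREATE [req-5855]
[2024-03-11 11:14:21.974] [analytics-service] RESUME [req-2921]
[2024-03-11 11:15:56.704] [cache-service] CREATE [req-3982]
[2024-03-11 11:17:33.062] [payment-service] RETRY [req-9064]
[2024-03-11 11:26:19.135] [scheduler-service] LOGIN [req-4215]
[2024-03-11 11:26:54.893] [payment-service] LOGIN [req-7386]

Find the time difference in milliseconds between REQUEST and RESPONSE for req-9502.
388

To calculate latency:

1. Find REQUEST with id req-9502: 2024-03-11 11:09:56.810
2. Find RESPONSE with id req-9502: 2024-03-11 11:09:57.198
3. Latency: 2024-03-11 11:09:57.198 - 2024-03-11 11:09:56.810 = 388ms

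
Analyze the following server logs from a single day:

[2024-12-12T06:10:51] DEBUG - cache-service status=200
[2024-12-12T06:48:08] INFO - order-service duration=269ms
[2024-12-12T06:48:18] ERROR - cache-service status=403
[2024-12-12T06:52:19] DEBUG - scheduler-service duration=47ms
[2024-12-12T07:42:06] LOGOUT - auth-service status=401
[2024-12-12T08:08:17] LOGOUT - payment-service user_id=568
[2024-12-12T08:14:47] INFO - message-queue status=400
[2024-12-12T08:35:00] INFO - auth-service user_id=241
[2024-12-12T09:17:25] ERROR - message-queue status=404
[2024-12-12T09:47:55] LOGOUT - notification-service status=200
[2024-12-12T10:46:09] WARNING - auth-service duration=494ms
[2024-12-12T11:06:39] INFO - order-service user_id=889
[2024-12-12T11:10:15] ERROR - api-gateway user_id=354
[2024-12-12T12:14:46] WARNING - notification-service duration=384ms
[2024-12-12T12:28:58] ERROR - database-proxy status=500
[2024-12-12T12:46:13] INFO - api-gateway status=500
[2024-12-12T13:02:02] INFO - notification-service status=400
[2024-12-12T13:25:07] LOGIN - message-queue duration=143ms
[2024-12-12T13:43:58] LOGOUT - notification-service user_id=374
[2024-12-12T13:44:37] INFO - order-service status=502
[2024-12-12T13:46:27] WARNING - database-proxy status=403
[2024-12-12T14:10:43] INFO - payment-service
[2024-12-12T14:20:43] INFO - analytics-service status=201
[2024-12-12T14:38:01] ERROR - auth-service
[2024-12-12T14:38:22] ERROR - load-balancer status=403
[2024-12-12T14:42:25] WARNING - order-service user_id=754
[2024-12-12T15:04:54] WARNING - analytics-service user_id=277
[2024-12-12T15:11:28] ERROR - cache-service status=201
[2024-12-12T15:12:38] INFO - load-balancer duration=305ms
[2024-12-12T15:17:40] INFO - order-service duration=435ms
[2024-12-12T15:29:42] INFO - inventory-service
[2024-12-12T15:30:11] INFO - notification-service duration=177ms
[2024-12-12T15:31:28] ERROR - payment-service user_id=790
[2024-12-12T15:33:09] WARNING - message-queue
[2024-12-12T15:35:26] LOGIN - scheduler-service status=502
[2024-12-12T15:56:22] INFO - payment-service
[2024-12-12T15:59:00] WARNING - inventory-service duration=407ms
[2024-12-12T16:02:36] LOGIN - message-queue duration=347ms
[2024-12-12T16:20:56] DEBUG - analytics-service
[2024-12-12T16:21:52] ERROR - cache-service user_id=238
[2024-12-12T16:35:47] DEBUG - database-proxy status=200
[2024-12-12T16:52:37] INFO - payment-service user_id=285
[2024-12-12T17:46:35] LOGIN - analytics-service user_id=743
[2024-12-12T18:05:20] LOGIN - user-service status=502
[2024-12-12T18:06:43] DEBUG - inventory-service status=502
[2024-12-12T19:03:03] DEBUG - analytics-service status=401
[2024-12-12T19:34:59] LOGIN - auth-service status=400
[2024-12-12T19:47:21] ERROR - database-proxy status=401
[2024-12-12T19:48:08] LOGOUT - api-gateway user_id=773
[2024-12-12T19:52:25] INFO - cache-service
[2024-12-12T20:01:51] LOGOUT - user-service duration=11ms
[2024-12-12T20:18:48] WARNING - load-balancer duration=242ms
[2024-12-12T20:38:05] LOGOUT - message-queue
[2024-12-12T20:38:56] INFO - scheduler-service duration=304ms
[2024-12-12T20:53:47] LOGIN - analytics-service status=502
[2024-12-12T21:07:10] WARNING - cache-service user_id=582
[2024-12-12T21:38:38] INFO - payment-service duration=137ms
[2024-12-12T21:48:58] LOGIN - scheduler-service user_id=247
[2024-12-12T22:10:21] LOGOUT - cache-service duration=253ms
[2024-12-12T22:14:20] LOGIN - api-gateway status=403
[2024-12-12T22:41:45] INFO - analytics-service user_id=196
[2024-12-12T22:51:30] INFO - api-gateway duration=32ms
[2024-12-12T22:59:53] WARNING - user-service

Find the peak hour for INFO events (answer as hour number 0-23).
15

To find the peak hour:

1. Group all INFO events by hour
2. Count events in each hour
3. Find hour with maximum count
4. Peak hour: 15 (with 5 events)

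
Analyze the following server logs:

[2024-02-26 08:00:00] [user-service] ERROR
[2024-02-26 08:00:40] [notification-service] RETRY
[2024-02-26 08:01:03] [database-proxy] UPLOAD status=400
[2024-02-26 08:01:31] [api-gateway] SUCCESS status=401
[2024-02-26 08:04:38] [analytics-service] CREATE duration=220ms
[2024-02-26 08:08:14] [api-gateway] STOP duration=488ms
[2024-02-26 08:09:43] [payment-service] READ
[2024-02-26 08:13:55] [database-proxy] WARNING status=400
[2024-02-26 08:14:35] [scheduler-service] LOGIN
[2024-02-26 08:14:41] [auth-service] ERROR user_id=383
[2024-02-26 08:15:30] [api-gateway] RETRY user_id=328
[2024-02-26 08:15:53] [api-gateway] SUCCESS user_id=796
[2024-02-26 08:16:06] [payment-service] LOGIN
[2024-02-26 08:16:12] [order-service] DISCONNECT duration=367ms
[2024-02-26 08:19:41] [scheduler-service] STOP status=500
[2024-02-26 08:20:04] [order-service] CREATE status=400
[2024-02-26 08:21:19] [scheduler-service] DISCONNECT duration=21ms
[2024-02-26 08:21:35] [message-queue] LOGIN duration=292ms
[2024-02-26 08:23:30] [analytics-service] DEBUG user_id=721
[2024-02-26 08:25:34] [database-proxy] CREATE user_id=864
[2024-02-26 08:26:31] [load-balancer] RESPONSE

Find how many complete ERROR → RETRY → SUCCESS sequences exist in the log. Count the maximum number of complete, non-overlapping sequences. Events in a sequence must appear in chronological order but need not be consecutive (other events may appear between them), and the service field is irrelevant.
2

To count sequences:

1. Look for pattern: ERROR → RETRY → SUCCESS
2. Greedily scan the log in chronological order, matching each sequence element in turn (ignoring service)
3. Each time the full pattern completes, increment the count and restart matching from the next event
4. Complete non-overlapping sequences found: 2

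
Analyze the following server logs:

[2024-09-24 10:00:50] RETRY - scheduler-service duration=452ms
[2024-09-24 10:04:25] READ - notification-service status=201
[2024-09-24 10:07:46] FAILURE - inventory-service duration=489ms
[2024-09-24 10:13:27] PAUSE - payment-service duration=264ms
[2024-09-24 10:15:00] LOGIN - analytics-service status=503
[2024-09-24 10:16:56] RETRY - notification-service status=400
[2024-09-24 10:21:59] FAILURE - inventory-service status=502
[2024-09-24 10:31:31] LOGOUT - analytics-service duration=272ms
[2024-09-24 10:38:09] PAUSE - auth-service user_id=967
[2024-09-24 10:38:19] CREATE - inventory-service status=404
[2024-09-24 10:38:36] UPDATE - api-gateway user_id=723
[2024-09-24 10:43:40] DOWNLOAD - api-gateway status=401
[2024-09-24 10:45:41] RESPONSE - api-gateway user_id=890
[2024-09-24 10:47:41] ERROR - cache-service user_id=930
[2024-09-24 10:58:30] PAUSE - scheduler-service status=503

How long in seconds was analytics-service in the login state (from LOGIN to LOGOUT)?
991

To calculate state duration:

1. Find LOGIN event for analytics-service: 2024-09-24 10:15:00
2. Find LOGOUT event for analytics-service: 2024-09-24 10:31:31
3. Calculate duration: 2024-09-24 10:31:31 - 2024-09-24 10:15:00 = 991 seconds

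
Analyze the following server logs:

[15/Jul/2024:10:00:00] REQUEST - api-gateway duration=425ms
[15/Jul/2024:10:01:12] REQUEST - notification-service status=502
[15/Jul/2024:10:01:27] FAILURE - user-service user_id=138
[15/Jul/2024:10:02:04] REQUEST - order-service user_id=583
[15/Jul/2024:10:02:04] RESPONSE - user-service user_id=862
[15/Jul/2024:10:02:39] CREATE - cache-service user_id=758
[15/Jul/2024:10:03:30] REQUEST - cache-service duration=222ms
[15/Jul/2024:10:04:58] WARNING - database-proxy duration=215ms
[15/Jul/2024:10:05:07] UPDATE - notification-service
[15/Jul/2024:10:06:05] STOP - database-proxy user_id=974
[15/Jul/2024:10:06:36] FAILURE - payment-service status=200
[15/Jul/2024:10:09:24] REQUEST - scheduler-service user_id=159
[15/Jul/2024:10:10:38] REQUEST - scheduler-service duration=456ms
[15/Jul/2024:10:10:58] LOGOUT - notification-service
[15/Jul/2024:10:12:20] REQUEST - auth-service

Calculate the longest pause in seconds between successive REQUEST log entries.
354

To find the longest gap:

1. Extract all REQUEST events in chronological order
2. Calculate time differences between consecutive events
3. Find the maximum difference
4. Longest gap: 354 seconds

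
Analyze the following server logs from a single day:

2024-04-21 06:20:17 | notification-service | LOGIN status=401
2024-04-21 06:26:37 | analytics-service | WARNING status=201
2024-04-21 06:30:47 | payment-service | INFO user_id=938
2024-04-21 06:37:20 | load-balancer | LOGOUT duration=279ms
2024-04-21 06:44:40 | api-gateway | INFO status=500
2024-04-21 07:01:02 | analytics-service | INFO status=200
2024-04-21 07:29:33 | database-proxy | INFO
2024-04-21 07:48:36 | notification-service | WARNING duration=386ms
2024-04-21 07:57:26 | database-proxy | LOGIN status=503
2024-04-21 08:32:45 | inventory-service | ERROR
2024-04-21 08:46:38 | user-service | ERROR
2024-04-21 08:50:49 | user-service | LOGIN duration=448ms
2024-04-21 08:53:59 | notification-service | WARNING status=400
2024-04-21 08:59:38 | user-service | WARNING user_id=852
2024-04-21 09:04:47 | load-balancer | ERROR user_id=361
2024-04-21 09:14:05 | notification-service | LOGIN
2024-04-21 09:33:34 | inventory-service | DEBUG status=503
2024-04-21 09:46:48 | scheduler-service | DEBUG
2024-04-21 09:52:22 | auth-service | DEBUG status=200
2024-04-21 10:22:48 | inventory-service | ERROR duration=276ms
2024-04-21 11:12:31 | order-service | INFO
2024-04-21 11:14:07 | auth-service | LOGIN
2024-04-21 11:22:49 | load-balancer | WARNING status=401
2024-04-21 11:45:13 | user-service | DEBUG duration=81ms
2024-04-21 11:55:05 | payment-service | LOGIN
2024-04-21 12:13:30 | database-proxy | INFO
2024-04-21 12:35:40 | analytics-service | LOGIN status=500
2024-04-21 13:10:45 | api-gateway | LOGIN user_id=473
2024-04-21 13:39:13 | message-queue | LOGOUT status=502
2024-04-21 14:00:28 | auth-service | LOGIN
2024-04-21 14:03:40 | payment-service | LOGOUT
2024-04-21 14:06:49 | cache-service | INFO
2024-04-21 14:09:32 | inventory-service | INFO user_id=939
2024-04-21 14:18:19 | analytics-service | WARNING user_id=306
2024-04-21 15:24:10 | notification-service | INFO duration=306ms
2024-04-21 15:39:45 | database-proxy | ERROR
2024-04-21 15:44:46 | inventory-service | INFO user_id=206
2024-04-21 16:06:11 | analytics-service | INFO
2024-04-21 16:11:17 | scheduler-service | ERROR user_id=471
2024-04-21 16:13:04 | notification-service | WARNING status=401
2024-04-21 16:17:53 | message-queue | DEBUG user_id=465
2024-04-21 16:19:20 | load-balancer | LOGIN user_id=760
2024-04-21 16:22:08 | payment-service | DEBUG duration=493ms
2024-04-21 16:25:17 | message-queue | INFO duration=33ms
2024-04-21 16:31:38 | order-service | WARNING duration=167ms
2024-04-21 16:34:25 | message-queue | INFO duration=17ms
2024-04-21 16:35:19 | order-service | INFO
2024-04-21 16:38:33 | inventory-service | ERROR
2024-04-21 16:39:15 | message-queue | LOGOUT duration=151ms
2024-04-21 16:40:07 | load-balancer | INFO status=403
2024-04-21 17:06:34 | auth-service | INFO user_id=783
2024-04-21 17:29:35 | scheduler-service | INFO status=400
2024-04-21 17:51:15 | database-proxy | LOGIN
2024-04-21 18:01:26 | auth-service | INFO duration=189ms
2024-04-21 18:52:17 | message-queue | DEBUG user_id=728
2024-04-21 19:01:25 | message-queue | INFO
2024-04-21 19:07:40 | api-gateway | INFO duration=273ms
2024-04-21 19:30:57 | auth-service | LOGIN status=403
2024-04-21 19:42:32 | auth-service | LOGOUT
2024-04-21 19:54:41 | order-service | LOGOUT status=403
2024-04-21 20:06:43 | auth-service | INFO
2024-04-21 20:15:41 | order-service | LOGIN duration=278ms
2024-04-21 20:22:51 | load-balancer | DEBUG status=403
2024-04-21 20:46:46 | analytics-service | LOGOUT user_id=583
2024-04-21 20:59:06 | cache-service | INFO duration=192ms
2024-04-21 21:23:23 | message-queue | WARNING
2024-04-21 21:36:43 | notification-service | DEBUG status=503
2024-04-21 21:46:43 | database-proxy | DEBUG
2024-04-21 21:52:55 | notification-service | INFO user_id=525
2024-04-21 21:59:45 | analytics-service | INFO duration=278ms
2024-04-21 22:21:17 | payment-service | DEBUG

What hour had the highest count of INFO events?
16

To find the peak hour:

1. Group all INFO events by hour
2. Count events in each hour
3. Find hour with maximum count
4. Peak hour: 16 (with 5 events)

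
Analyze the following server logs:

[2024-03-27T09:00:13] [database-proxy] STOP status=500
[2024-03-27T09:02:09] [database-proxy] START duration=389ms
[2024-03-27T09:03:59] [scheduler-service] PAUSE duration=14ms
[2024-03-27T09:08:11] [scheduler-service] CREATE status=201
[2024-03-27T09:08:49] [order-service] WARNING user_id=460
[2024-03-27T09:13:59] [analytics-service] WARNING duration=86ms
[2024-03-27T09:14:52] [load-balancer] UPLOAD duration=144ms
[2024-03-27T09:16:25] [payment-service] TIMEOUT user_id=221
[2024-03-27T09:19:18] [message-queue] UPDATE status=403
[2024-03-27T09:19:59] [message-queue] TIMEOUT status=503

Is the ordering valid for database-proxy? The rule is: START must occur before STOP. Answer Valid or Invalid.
Invalid

To validate ordering:

1. Required order: START → STOP
2. Rule: START must occur before STOP
3. Check actual order of events for database-proxy
4. Result: Invalid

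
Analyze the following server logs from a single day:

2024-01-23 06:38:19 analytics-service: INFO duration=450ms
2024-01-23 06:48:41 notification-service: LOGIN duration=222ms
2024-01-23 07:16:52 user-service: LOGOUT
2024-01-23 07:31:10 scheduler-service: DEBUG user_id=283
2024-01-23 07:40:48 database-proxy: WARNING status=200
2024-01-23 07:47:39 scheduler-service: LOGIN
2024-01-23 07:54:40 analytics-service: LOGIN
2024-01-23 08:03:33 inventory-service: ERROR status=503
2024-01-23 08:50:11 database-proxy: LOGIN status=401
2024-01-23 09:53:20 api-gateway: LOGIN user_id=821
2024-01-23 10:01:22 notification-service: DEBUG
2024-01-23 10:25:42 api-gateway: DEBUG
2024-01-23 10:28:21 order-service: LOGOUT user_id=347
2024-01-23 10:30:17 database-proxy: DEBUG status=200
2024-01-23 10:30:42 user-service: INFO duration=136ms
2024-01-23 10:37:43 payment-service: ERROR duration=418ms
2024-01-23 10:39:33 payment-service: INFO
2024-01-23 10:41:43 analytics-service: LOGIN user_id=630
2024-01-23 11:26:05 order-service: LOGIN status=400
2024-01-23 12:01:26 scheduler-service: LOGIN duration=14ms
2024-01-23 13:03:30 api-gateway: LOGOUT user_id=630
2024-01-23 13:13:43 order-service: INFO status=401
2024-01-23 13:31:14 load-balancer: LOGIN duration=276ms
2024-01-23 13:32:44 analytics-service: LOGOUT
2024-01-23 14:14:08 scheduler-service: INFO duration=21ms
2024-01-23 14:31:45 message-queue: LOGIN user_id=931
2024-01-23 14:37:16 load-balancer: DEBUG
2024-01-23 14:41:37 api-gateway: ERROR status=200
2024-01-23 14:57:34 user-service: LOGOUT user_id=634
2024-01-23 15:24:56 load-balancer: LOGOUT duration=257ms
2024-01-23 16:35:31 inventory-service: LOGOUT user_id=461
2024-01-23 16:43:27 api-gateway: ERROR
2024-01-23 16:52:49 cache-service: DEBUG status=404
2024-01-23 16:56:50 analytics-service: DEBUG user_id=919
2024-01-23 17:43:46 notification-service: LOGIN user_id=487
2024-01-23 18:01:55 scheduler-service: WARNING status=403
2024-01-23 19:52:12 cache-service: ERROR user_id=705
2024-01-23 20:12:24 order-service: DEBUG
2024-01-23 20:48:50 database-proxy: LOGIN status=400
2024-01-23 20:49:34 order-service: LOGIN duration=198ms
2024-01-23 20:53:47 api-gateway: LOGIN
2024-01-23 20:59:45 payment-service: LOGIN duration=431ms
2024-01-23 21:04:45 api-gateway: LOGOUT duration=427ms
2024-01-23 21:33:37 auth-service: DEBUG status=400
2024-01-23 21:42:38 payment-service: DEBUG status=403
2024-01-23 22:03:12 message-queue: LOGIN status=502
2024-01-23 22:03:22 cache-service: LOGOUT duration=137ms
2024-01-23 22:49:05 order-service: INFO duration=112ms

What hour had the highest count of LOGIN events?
20

To find the peak hour:

1. Group all LOGIN events by hour
2. Count events in each hour
3. Find hour with maximum count
4. Peak hour: 20 (with 4 events)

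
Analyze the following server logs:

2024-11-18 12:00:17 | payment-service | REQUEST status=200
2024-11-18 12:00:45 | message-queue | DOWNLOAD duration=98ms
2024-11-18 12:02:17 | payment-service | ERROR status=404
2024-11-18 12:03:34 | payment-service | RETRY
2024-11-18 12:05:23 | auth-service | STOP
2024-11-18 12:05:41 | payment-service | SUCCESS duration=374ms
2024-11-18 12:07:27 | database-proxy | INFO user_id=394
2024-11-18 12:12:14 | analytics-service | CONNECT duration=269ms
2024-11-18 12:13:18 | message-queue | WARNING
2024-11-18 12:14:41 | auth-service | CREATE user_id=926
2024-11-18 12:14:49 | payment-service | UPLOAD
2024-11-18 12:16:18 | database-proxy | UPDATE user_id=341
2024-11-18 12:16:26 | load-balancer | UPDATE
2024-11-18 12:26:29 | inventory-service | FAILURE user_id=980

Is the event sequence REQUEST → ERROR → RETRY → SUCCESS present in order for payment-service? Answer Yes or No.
Yes

To verify sequence order:

1. Find all events in sequence REQUEST → ERROR → RETRY → SUCCESS for payment-service
2. Extract their timestamps
3. Check if timestamps are in ascending order
4. Result: Yes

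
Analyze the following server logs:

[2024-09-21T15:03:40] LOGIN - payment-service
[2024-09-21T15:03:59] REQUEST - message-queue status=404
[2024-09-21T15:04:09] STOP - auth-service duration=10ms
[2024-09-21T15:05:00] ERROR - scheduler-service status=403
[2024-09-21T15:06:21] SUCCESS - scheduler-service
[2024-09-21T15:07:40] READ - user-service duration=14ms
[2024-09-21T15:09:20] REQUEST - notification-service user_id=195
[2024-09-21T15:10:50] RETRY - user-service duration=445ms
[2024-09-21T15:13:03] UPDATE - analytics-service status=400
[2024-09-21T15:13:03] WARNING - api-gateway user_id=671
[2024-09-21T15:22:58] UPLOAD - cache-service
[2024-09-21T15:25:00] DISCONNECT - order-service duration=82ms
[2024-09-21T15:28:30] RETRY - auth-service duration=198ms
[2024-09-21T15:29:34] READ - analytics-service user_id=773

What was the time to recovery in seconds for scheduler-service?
81

To calculate recovery time:

1. Find ERROR event for scheduler-service: 2024-09-21T15:05:00
2. Find next SUCCESS event for scheduler-service: 2024-09-21T15:06:21
3. Recovery time: 2024-09-21T15:06:21 - 2024-09-21T15:05:00 = 81 seconds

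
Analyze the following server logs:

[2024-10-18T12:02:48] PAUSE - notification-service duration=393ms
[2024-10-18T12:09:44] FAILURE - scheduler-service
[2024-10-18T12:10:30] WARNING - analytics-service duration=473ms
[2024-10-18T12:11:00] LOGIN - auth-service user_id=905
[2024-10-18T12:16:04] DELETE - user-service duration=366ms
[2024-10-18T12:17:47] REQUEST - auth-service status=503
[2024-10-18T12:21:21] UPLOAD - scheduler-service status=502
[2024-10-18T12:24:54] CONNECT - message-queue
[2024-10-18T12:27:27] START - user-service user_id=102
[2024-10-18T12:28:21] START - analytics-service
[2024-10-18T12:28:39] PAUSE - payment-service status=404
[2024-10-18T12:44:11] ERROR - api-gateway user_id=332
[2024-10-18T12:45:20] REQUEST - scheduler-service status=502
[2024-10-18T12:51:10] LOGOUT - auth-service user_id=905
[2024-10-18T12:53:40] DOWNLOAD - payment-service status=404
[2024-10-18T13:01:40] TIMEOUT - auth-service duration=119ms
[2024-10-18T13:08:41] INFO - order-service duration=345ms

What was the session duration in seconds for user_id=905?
2410

To calculate session duration:

1. Find LOGIN event for user_id=905: 2024-10-18T12:11:00
2. Find LOGOUT event for user_id=905: 2024-10-18T12:51:10
3. Session duration: 2024-10-18T12:51:10 - 2024-10-18T12:11:00 = 2410 seconds (40 minutes)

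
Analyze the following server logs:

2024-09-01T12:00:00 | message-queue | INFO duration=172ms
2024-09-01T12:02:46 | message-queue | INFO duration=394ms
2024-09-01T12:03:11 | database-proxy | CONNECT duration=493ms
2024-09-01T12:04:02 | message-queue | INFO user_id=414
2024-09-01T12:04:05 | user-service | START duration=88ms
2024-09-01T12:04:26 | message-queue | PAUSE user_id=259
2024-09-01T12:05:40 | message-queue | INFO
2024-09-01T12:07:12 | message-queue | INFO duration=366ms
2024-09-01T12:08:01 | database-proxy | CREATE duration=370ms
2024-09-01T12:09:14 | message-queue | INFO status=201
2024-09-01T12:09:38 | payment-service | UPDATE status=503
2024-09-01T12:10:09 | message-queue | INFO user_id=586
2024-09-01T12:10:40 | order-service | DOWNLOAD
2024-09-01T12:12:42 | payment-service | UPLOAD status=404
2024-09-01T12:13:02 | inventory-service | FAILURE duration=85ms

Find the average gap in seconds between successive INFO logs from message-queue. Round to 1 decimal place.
101.5

To calculate average interval:

1. Find all INFO events for message-queue in order
2. Calculate time gaps between consecutive events
3. Compute mean of gaps: 609 / 6 = 101.5 seconds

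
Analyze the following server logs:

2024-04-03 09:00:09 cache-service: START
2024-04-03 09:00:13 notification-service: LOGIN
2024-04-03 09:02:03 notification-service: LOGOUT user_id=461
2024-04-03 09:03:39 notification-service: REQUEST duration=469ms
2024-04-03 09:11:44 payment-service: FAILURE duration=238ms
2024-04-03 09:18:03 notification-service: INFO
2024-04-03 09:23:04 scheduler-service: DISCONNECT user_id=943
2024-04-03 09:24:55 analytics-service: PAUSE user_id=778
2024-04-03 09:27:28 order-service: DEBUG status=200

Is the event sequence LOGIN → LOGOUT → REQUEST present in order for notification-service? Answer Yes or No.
Yes

To verify sequence order:

1. Find all events in sequence LOGIN → LOGOUT → REQUEST for notification-service
2. Extract their timestamps
3. Check if timestamps are in ascending order
4. Result: Yes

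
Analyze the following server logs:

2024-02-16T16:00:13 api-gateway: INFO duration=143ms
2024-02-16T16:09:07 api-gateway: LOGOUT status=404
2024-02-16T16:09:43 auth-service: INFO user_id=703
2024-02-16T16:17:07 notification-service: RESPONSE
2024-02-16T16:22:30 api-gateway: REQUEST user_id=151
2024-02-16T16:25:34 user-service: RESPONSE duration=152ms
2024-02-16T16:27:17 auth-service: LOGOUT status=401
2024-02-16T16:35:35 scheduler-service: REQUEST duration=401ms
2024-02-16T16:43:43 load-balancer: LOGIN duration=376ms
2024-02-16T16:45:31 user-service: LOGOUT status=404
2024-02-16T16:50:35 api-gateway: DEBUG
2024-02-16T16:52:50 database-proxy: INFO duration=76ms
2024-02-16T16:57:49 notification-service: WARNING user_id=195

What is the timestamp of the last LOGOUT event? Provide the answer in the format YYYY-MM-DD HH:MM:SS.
2024-02-16 16:45:31

To find the last event:

1. Filter for all LOGOUT events
2. Sort by timestamp
3. Select the last one
4. Timestamp: 2024-02-16 16:45:31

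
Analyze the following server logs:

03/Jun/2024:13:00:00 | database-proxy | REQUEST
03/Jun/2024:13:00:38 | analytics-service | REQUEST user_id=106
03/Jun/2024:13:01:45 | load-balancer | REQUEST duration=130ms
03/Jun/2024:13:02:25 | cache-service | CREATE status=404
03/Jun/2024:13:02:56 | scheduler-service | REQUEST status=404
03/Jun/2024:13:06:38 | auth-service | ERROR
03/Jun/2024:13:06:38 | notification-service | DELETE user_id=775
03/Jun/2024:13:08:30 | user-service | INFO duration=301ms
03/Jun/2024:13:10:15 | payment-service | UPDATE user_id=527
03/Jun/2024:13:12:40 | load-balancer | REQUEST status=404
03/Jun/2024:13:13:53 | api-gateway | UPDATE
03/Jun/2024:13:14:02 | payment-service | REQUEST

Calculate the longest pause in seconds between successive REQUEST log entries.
584

To find the longest gap:

1. Extract all REQUEST events in chronological order
2. Calculate time differences between consecutive events
3. Find the maximum difference
4. Longest gap: 584 seconds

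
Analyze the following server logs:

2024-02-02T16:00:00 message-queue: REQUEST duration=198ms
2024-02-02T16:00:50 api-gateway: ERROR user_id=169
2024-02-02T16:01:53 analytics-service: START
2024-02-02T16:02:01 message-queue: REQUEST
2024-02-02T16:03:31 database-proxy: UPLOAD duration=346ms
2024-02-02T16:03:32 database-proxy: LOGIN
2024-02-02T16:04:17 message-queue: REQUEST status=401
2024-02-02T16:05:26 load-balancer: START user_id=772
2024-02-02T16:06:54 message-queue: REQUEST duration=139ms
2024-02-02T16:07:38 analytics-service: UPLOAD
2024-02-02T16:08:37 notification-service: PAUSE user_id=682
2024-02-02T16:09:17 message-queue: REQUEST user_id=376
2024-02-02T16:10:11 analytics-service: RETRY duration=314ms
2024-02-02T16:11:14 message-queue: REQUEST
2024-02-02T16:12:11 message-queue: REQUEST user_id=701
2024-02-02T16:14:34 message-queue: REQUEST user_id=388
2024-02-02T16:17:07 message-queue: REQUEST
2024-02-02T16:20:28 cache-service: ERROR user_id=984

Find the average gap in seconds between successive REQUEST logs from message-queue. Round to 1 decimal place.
128.4

To calculate average interval:

1. Find all REQUEST events for message-queue in order
2. Calculate time gaps between consecutive events
3. Compute mean of gaps: 1027 / 8 = 128.4 seconds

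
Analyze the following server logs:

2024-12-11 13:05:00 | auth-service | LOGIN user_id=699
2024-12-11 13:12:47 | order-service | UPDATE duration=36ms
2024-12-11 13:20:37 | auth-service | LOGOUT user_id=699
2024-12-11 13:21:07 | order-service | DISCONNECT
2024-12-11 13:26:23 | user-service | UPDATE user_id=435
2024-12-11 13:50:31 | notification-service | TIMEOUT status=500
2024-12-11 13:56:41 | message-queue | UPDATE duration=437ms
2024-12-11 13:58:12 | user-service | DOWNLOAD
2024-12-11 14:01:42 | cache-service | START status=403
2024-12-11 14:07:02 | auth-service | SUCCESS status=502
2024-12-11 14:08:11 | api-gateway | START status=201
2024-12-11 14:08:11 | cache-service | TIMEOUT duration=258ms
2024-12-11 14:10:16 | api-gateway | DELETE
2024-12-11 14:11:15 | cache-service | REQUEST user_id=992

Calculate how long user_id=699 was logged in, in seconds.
937

To calculate session duration:

1. Find LOGIN event for user_id=699: 2024-12-11 13:05:00
2. Find LOGOUT event for user_id=699: 2024-12-11 13:20:37
3. Session duration: 2024-12-11 13:20:37 - 2024-12-11 13:05:00 = 937 seconds (15 minutes)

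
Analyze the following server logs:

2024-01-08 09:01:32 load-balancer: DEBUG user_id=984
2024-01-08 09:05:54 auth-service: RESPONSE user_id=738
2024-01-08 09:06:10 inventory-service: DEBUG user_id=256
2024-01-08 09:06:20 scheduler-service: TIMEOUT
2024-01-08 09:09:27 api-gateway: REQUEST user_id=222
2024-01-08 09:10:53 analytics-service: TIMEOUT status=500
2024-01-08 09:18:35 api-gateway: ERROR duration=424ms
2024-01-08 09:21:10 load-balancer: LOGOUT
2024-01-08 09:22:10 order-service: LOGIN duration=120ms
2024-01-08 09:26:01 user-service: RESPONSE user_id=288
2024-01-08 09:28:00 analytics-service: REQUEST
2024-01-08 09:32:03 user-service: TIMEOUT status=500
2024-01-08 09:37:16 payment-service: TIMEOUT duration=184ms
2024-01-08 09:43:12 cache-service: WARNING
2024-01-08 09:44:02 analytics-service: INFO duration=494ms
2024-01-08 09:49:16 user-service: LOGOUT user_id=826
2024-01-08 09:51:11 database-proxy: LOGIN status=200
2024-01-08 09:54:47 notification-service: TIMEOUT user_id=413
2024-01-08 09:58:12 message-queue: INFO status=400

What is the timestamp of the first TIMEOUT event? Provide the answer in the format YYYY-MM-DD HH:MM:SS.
2024-01-08 09:06:20

To find the first event:

1. Filter for all TIMEOUT events
2. Sort by timestamp
3. Select the first one
4. Timestamp: 2024-01-08 09:06:20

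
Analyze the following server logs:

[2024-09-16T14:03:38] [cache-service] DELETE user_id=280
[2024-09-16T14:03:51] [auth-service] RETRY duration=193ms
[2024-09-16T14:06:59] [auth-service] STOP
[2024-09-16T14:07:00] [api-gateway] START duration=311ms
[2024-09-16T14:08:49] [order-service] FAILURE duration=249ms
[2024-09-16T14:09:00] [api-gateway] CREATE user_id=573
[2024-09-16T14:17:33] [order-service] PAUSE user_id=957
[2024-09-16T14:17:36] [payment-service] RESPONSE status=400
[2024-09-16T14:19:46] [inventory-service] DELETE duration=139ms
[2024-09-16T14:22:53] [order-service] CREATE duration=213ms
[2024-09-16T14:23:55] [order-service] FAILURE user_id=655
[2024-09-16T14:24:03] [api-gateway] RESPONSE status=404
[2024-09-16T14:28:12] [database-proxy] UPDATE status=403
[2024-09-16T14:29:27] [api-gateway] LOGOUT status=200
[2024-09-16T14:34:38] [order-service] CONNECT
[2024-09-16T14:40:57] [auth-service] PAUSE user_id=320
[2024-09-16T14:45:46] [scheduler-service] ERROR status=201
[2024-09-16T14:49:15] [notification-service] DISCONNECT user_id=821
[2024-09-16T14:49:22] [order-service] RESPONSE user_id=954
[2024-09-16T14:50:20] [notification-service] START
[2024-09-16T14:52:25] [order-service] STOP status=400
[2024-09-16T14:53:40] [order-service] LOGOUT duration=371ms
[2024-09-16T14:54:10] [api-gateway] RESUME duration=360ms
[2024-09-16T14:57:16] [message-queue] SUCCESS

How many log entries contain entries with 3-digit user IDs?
7

To find matching entries:

1. Pattern to match: entries with 3-digit user IDs
2. Scan each log entry for the pattern
3. Count matches: 7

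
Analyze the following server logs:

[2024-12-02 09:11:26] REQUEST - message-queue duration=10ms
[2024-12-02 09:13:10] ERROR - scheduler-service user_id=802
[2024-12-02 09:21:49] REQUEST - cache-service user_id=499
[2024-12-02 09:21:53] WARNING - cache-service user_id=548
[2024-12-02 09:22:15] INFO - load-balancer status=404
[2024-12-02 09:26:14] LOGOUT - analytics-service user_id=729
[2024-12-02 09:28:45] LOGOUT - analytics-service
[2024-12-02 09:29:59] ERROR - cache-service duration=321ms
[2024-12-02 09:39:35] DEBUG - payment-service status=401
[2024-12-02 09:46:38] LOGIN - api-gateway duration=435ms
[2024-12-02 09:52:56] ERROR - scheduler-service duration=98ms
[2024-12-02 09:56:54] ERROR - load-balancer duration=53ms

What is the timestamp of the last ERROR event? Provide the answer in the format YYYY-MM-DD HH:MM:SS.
2024-12-02 09:56:54

To find the last event:

1. Filter for all ERROR events
2. Sort by timestamp
3. Select the last one
4. Timestamp: 2024-12-02 09:56:54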